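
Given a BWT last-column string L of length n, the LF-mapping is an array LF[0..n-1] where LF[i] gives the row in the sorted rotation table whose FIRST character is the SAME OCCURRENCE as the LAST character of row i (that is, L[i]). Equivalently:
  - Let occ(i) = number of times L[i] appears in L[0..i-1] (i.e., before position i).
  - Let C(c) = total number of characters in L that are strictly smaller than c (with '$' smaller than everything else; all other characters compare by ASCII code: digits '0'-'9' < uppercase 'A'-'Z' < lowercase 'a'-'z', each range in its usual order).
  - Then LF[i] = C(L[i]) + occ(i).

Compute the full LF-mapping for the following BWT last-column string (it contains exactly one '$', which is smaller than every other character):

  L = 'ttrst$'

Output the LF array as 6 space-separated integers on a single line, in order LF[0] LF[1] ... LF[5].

Char counts: '$':1, 'r':1, 's':1, 't':3
C (first-col start): C('$')=0, C('r')=1, C('s')=2, C('t')=3
L[0]='t': occ=0, LF[0]=C('t')+0=3+0=3
L[1]='t': occ=1, LF[1]=C('t')+1=3+1=4
L[2]='r': occ=0, LF[2]=C('r')+0=1+0=1
L[3]='s': occ=0, LF[3]=C('s')+0=2+0=2
L[4]='t': occ=2, LF[4]=C('t')+2=3+2=5
L[5]='$': occ=0, LF[5]=C('$')+0=0+0=0

Answer: 3 4 1 2 5 0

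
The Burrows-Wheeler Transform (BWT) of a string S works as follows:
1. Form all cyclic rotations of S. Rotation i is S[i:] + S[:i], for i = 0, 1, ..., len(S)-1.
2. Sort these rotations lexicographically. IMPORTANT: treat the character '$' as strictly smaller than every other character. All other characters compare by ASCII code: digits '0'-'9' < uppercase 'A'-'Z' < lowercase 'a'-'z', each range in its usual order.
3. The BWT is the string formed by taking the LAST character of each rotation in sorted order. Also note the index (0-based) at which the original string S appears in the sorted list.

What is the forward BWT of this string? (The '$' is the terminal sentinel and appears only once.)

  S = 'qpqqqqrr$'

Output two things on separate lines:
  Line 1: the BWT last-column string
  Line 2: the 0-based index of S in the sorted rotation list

All 9 rotations (rotation i = S[i:]+S[:i]):
  rot[0] = qpqqqqrr$
  rot[1] = pqqqqrr$q
  rot[2] = qqqqrr$qp
  rot[3] = qqqrr$qpq
  rot[4] = qqrr$qpqq
  rot[5] = qrr$qpqqq
  rot[6] = rr$qpqqqq
  rot[7] = r$qpqqqqr
  rot[8] = $qpqqqqrr
Sorted (with $ < everything):
  sorted[0] = $qpqqqqrr  (last char: 'r')
  sorted[1] = pqqqqrr$q  (last char: 'q')
  sorted[2] = qpqqqqrr$  (last char: '$')
  sorted[3] = qqqqrr$qp  (last char: 'p')
  sorted[4] = qqqrr$qpq  (last char: 'q')
  sorted[5] = qqrr$qpqq  (last char: 'q')
  sorted[6] = qrr$qpqqq  (last char: 'q')
  sorted[7] = r$qpqqqqr  (last char: 'r')
  sorted[8] = rr$qpqqqq  (last char: 'q')
Last column: rq$pqqqrq
Original string S is at sorted index 2

Answer: rq$pqqqrq
2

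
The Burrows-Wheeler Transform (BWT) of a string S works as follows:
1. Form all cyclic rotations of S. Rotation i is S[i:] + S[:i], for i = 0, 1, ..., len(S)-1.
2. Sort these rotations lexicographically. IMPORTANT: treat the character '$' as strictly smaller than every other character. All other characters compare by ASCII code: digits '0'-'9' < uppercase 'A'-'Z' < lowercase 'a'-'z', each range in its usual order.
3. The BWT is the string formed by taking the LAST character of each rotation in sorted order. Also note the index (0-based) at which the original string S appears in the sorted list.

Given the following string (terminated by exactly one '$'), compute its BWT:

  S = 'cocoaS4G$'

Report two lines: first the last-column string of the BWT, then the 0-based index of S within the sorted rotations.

Answer: GS4aoo$cc
6

Derivation:
All 9 rotations (rotation i = S[i:]+S[:i]):
  rot[0] = cocoaS4G$
  rot[1] = ocoaS4G$c
  rot[2] = coaS4G$co
  rot[3] = oaS4G$coc
  rot[4] = aS4G$coco
  rot[5] = S4G$cocoa
  rot[6] = 4G$cocoaS
  rot[7] = G$cocoaS4
  rot[8] = $cocoaS4G
Sorted (with $ < everything):
  sorted[0] = $cocoaS4G  (last char: 'G')
  sorted[1] = 4G$cocoaS  (last char: 'S')
  sorted[2] = G$cocoaS4  (last char: '4')
  sorted[3] = S4G$cocoa  (last char: 'a')
  sorted[4] = aS4G$coco  (last char: 'o')
  sorted[5] = coaS4G$co  (last char: 'o')
  sorted[6] = cocoaS4G$  (last char: '$')
  sorted[7] = oaS4G$coc  (last char: 'c')
  sorted[8] = ocoaS4G$c  (last char: 'c')
Last column: GS4aoo$cc
Original string S is at sorted index 6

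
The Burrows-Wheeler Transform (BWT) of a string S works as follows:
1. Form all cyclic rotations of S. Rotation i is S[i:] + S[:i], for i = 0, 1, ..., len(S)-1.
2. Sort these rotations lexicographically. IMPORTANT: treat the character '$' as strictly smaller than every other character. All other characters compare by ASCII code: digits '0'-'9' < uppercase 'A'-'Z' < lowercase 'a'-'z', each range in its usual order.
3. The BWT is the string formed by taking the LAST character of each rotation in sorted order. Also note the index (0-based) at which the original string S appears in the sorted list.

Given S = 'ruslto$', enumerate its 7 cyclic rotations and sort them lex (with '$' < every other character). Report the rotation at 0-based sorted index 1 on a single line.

All 7 rotations (rotation i = S[i:]+S[:i]):
  rot[0] = ruslto$
  rot[1] = uslto$r
  rot[2] = slto$ru
  rot[3] = lto$rus
  rot[4] = to$rusl
  rot[5] = o$ruslt
  rot[6] = $ruslto
Sorted (with $ < everything):
  sorted[0] = $ruslto
  sorted[1] = lto$rus
  sorted[2] = o$ruslt
  sorted[3] = ruslto$
  sorted[4] = slto$ru
  sorted[5] = to$rusl
  sorted[6] = uslto$r
sorted[1] = lto$rus

Answer: lto$rus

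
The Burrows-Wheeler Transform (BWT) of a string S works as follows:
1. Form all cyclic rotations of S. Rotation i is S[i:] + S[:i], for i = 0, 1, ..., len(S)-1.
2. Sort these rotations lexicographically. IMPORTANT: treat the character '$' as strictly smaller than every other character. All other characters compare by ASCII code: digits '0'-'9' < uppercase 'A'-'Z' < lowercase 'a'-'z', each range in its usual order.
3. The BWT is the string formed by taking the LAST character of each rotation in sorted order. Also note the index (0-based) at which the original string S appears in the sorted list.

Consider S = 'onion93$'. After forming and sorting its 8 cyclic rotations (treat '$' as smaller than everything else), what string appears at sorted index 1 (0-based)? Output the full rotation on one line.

All 8 rotations (rotation i = S[i:]+S[:i]):
  rot[0] = onion93$
  rot[1] = nion93$o
  rot[2] = ion93$on
  rot[3] = on93$oni
  rot[4] = n93$onio
  rot[5] = 93$onion
  rot[6] = 3$onion9
  rot[7] = $onion93
Sorted (with $ < everything):
  sorted[0] = $onion93
  sorted[1] = 3$onion9
  sorted[2] = 93$onion
  sorted[3] = ion93$on
  sorted[4] = n93$onio
  sorted[5] = nion93$o
  sorted[6] = on93$oni
  sorted[7] = onion93$
sorted[1] = 3$onion9

Answer: 3$onion9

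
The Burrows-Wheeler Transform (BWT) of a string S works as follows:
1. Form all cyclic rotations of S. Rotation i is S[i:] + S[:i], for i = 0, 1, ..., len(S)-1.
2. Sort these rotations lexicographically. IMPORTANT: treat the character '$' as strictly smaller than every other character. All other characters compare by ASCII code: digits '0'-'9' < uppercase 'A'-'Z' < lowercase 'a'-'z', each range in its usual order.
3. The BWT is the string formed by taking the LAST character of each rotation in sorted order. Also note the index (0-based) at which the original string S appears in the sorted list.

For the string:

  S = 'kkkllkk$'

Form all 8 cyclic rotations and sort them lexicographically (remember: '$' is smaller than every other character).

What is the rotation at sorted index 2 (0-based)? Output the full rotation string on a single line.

All 8 rotations (rotation i = S[i:]+S[:i]):
  rot[0] = kkkllkk$
  rot[1] = kkllkk$k
  rot[2] = kllkk$kk
  rot[3] = llkk$kkk
  rot[4] = lkk$kkkl
  rot[5] = kk$kkkll
  rot[6] = k$kkkllk
  rot[7] = $kkkllkk
Sorted (with $ < everything):
  sorted[0] = $kkkllkk
  sorted[1] = k$kkkllk
  sorted[2] = kk$kkkll
  sorted[3] = kkkllkk$
  sorted[4] = kkllkk$k
  sorted[5] = kllkk$kk
  sorted[6] = lkk$kkkl
  sorted[7] = llkk$kkk
sorted[2] = kk$kkkll

Answer: kk$kkkll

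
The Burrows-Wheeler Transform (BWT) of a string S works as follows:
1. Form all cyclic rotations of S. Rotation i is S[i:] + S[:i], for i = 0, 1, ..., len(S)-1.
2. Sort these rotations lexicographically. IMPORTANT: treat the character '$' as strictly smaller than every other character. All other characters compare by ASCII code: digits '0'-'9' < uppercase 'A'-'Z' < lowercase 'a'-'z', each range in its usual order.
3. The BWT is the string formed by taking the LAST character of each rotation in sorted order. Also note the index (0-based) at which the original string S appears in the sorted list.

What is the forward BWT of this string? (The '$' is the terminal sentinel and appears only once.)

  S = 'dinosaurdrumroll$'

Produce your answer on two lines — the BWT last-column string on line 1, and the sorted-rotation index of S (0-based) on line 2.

Answer: ls$rdlouirnumdora
2

Derivation:
All 17 rotations (rotation i = S[i:]+S[:i]):
  rot[0] = dinosaurdrumroll$
  rot[1] = inosaurdrumroll$d
  rot[2] = nosaurdrumroll$di
  rot[3] = osaurdrumroll$din
  rot[4] = saurdrumroll$dino
  rot[5] = aurdrumroll$dinos
  rot[6] = urdrumroll$dinosa
  rot[7] = rdrumroll$dinosau
  rot[8] = drumroll$dinosaur
  rot[9] = rumroll$dinosaurd
  rot[10] = umroll$dinosaurdr
  rot[11] = mroll$dinosaurdru
  rot[12] = roll$dinosaurdrum
  rot[13] = oll$dinosaurdrumr
  rot[14] = ll$dinosaurdrumro
  rot[15] = l$dinosaurdrumrol
  rot[16] = $dinosaurdrumroll
Sorted (with $ < everything):
  sorted[0] = $dinosaurdrumroll  (last char: 'l')
  sorted[1] = aurdrumroll$dinos  (last char: 's')
  sorted[2] = dinosaurdrumroll$  (last char: '$')
  sorted[3] = drumroll$dinosaur  (last char: 'r')
  sorted[4] = inosaurdrumroll$d  (last char: 'd')
  sorted[5] = l$dinosaurdrumrol  (last char: 'l')
  sorted[6] = ll$dinosaurdrumro  (last char: 'o')
  sorted[7] = mroll$dinosaurdru  (last char: 'u')
  sorted[8] = nosaurdrumroll$di  (last char: 'i')
  sorted[9] = oll$dinosaurdrumr  (last char: 'r')
  sorted[10] = osaurdrumroll$din  (last char: 'n')
  sorted[11] = rdrumroll$dinosau  (last char: 'u')
  sorted[12] = roll$dinosaurdrum  (last char: 'm')
  sorted[13] = rumroll$dinosaurd  (last char: 'd')
  sorted[14] = saurdrumroll$dino  (last char: 'o')
  sorted[15] = umroll$dinosaurdr  (last char: 'r')
  sorted[16] = urdrumroll$dinosa  (last char: 'a')
Last column: ls$rdlouirnumdora
Original string S is at sorted index 2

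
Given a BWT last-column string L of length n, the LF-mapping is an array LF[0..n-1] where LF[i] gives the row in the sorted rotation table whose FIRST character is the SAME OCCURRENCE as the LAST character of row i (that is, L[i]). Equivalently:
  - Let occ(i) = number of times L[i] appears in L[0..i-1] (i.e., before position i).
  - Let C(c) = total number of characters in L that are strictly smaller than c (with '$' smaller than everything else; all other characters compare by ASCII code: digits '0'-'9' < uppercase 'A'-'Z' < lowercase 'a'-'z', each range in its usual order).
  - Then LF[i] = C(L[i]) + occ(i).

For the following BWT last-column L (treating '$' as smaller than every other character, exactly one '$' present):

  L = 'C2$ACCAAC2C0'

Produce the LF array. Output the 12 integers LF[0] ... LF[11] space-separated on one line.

Char counts: '$':1, '0':1, '2':2, 'A':3, 'C':5
C (first-col start): C('$')=0, C('0')=1, C('2')=2, C('A')=4, C('C')=7
L[0]='C': occ=0, LF[0]=C('C')+0=7+0=7
L[1]='2': occ=0, LF[1]=C('2')+0=2+0=2
L[2]='$': occ=0, LF[2]=C('$')+0=0+0=0
L[3]='A': occ=0, LF[3]=C('A')+0=4+0=4
L[4]='C': occ=1, LF[4]=C('C')+1=7+1=8
L[5]='C': occ=2, LF[5]=C('C')+2=7+2=9
L[6]='A': occ=1, LF[6]=C('A')+1=4+1=5
L[7]='A': occ=2, LF[7]=C('A')+2=4+2=6
L[8]='C': occ=3, LF[8]=C('C')+3=7+3=10
L[9]='2': occ=1, LF[9]=C('2')+1=2+1=3
L[10]='C': occ=4, LF[10]=C('C')+4=7+4=11
L[11]='0': occ=0, LF[11]=C('0')+0=1+0=1

Answer: 7 2 0 4 8 9 5 6 10 3 11 1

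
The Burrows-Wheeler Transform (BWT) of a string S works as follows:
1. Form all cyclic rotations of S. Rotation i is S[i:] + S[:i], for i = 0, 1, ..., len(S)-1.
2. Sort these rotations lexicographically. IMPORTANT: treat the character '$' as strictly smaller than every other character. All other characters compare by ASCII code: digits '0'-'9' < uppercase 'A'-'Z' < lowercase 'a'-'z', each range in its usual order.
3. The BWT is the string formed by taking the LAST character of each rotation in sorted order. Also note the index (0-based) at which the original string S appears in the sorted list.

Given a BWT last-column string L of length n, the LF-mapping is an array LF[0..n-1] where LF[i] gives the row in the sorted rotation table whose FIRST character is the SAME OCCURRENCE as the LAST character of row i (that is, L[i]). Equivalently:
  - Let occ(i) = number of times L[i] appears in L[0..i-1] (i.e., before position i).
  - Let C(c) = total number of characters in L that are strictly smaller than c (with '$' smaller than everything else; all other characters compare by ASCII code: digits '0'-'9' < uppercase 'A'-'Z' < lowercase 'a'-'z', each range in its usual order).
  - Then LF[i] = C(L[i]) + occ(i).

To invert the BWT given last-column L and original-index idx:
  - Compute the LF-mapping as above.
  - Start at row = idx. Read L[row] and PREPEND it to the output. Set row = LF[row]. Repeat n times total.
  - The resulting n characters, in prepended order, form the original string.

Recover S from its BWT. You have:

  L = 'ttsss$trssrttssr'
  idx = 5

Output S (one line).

Answer: srttrssstssrstt$

Derivation:
LF mapping: 11 12 4 5 6 0 13 1 7 8 2 14 15 9 10 3
Walk LF starting at row 5, prepending L[row]:
  step 1: row=5, L[5]='$', prepend. Next row=LF[5]=0
  step 2: row=0, L[0]='t', prepend. Next row=LF[0]=11
  step 3: row=11, L[11]='t', prepend. Next row=LF[11]=14
  step 4: row=14, L[14]='s', prepend. Next row=LF[14]=10
  step 5: row=10, L[10]='r', prepend. Next row=LF[10]=2
  step 6: row=2, L[2]='s', prepend. Next row=LF[2]=4
  step 7: row=4, L[4]='s', prepend. Next row=LF[4]=6
  step 8: row=6, L[6]='t', prepend. Next row=LF[6]=13
  step 9: row=13, L[13]='s', prepend. Next row=LF[13]=9
  step 10: row=9, L[9]='s', prepend. Next row=LF[9]=8
  step 11: row=8, L[8]='s', prepend. Next row=LF[8]=7
  step 12: row=7, L[7]='r', prepend. Next row=LF[7]=1
  step 13: row=1, L[1]='t', prepend. Next row=LF[1]=12
  step 14: row=12, L[12]='t', prepend. Next row=LF[12]=15
  step 15: row=15, L[15]='r', prepend. Next row=LF[15]=3
  step 16: row=3, L[3]='s', prepend. Next row=LF[3]=5
Reversed output: srttrssstssrstt$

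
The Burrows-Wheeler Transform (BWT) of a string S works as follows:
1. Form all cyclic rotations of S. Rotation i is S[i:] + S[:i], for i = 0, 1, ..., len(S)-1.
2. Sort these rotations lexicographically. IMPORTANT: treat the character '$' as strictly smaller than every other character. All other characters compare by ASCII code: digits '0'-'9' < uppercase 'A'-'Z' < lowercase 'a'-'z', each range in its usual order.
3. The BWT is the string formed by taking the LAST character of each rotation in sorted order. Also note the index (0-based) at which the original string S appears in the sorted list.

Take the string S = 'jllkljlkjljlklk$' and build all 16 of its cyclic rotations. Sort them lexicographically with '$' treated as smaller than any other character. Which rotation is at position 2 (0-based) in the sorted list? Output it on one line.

All 16 rotations (rotation i = S[i:]+S[:i]):
  rot[0] = jllkljlkjljlklk$
  rot[1] = llkljlkjljlklk$j
  rot[2] = lkljlkjljlklk$jl
  rot[3] = kljlkjljlklk$jll
  rot[4] = ljlkjljlklk$jllk
  rot[5] = jlkjljlklk$jllkl
  rot[6] = lkjljlklk$jllklj
  rot[7] = kjljlklk$jllkljl
  rot[8] = jljlklk$jllkljlk
  rot[9] = ljlklk$jllkljlkj
  rot[10] = jlklk$jllkljlkjl
  rot[11] = lklk$jllkljlkjlj
  rot[12] = klk$jllkljlkjljl
  rot[13] = lk$jllkljlkjljlk
  rot[14] = k$jllkljlkjljlkl
  rot[15] = $jllkljlkjljlklk
Sorted (with $ < everything):
  sorted[0] = $jllkljlkjljlklk
  sorted[1] = jljlklk$jllkljlk
  sorted[2] = jlkjljlklk$jllkl
  sorted[3] = jlklk$jllkljlkjl
  sorted[4] = jllkljlkjljlklk$
  sorted[5] = k$jllkljlkjljlkl
  sorted[6] = kjljlklk$jllkljl
  sorted[7] = kljlkjljlklk$jll
  sorted[8] = klk$jllkljlkjljl
  sorted[9] = ljlkjljlklk$jllk
  sorted[10] = ljlklk$jllkljlkj
  sorted[11] = lk$jllkljlkjljlk
  sorted[12] = lkjljlklk$jllklj
  sorted[13] = lkljlkjljlklk$jl
  sorted[14] = lklk$jllkljlkjlj
  sorted[15] = llkljlkjljlklk$j
sorted[2] = jlkjljlklk$jllkl

Answer: jlkjljlklk$jllkl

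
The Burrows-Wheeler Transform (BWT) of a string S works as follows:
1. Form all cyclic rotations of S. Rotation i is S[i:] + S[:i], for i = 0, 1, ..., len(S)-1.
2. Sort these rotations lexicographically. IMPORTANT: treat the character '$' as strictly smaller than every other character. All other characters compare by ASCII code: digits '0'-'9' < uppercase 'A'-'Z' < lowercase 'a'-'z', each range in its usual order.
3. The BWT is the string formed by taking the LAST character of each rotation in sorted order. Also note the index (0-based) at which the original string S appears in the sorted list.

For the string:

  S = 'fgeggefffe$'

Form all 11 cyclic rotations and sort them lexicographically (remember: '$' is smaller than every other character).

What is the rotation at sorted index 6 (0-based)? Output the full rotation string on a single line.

Answer: fffe$fgegge

Derivation:
All 11 rotations (rotation i = S[i:]+S[:i]):
  rot[0] = fgeggefffe$
  rot[1] = geggefffe$f
  rot[2] = eggefffe$fg
  rot[3] = ggefffe$fge
  rot[4] = gefffe$fgeg
  rot[5] = efffe$fgegg
  rot[6] = fffe$fgegge
  rot[7] = ffe$fgeggef
  rot[8] = fe$fgeggeff
  rot[9] = e$fgeggefff
  rot[10] = $fgeggefffe
Sorted (with $ < everything):
  sorted[0] = $fgeggefffe
  sorted[1] = e$fgeggefff
  sorted[2] = efffe$fgegg
  sorted[3] = eggefffe$fg
  sorted[4] = fe$fgeggeff
  sorted[5] = ffe$fgeggef
  sorted[6] = fffe$fgegge
  sorted[7] = fgeggefffe$
  sorted[8] = gefffe$fgeg
  sorted[9] = geggefffe$f
  sorted[10] = ggefffe$fge
sorted[6] = fffe$fgegge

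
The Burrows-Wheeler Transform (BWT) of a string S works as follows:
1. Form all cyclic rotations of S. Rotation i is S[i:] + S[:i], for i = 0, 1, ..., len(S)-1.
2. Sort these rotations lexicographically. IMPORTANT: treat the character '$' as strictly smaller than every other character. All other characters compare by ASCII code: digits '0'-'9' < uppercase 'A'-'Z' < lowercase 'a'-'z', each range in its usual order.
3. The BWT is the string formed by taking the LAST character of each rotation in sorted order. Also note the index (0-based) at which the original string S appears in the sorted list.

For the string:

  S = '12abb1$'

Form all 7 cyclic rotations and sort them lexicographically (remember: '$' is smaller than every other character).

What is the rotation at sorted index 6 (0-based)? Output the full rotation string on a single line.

All 7 rotations (rotation i = S[i:]+S[:i]):
  rot[0] = 12abb1$
  rot[1] = 2abb1$1
  rot[2] = abb1$12
  rot[3] = bb1$12a
  rot[4] = b1$12ab
  rot[5] = 1$12abb
  rot[6] = $12abb1
Sorted (with $ < everything):
  sorted[0] = $12abb1
  sorted[1] = 1$12abb
  sorted[2] = 12abb1$
  sorted[3] = 2abb1$1
  sorted[4] = abb1$12
  sorted[5] = b1$12ab
  sorted[6] = bb1$12a
sorted[6] = bb1$12a

Answer: bb1$12a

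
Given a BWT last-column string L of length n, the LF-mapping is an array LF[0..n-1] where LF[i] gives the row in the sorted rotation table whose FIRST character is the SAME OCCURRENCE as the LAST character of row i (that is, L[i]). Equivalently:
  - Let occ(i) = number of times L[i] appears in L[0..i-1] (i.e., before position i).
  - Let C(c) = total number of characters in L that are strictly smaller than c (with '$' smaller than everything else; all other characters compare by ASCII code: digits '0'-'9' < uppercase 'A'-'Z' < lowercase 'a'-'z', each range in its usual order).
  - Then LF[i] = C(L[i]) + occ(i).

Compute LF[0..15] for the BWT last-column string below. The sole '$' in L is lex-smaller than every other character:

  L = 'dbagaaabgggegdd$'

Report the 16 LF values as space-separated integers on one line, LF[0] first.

Char counts: '$':1, 'a':4, 'b':2, 'd':3, 'e':1, 'g':5
C (first-col start): C('$')=0, C('a')=1, C('b')=5, C('d')=7, C('e')=10, C('g')=11
L[0]='d': occ=0, LF[0]=C('d')+0=7+0=7
L[1]='b': occ=0, LF[1]=C('b')+0=5+0=5
L[2]='a': occ=0, LF[2]=C('a')+0=1+0=1
L[3]='g': occ=0, LF[3]=C('g')+0=11+0=11
L[4]='a': occ=1, LF[4]=C('a')+1=1+1=2
L[5]='a': occ=2, LF[5]=C('a')+2=1+2=3
L[6]='a': occ=3, LF[6]=C('a')+3=1+3=4
L[7]='b': occ=1, LF[7]=C('b')+1=5+1=6
L[8]='g': occ=1, LF[8]=C('g')+1=11+1=12
L[9]='g': occ=2, LF[9]=C('g')+2=11+2=13
L[10]='g': occ=3, LF[10]=C('g')+3=11+3=14
L[11]='e': occ=0, LF[11]=C('e')+0=10+0=10
L[12]='g': occ=4, LF[12]=C('g')+4=11+4=15
L[13]='d': occ=1, LF[13]=C('d')+1=7+1=8
L[14]='d': occ=2, LF[14]=C('d')+2=7+2=9
L[15]='$': occ=0, LF[15]=C('$')+0=0+0=0

Answer: 7 5 1 11 2 3 4 6 12 13 14 10 15 8 9 0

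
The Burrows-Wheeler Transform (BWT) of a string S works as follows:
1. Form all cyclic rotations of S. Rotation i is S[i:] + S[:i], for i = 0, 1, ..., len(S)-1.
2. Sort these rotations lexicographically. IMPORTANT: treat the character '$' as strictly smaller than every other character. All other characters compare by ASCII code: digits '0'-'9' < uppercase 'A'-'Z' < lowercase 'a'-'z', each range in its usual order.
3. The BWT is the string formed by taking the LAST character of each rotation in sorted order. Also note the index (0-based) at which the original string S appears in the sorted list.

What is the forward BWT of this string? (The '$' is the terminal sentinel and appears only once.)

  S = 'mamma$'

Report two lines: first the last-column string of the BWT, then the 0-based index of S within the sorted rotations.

Answer: ammm$a
4

Derivation:
All 6 rotations (rotation i = S[i:]+S[:i]):
  rot[0] = mamma$
  rot[1] = amma$m
  rot[2] = mma$ma
  rot[3] = ma$mam
  rot[4] = a$mamm
  rot[5] = $mamma
Sorted (with $ < everything):
  sorted[0] = $mamma  (last char: 'a')
  sorted[1] = a$mamm  (last char: 'm')
  sorted[2] = amma$m  (last char: 'm')
  sorted[3] = ma$mam  (last char: 'm')
  sorted[4] = mamma$  (last char: '$')
  sorted[5] = mma$ma  (last char: 'a')
Last column: ammm$a
Original string S is at sorted index 4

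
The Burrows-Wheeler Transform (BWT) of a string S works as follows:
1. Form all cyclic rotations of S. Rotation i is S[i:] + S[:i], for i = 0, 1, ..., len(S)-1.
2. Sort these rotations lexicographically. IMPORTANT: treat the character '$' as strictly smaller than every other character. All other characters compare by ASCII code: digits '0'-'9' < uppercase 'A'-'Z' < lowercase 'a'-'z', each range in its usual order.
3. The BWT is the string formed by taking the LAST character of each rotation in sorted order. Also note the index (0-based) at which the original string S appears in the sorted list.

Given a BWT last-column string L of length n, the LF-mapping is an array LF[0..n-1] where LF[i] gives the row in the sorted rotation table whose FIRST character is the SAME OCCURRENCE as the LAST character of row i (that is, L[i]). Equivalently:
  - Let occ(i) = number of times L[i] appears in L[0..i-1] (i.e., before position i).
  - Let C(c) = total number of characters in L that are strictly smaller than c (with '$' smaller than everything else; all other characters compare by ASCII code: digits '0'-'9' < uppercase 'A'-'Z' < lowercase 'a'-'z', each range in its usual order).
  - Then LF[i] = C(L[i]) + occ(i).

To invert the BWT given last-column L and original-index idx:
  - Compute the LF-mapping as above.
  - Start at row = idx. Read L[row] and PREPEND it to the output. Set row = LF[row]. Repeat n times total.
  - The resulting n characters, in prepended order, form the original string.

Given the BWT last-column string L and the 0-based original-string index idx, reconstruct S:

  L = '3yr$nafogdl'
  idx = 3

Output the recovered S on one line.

Answer: dragonfly3$

Derivation:
LF mapping: 1 10 9 0 7 2 4 8 5 3 6
Walk LF starting at row 3, prepending L[row]:
  step 1: row=3, L[3]='$', prepend. Next row=LF[3]=0
  step 2: row=0, L[0]='3', prepend. Next row=LF[0]=1
  step 3: row=1, L[1]='y', prepend. Next row=LF[1]=10
  step 4: row=10, L[10]='l', prepend. Next row=LF[10]=6
  step 5: row=6, L[6]='f', prepend. Next row=LF[6]=4
  step 6: row=4, L[4]='n', prepend. Next row=LF[4]=7
  step 7: row=7, L[7]='o', prepend. Next row=LF[7]=8
  step 8: row=8, L[8]='g', prepend. Next row=LF[8]=5
  step 9: row=5, L[5]='a', prepend. Next row=LF[5]=2
  step 10: row=2, L[2]='r', prepend. Next row=LF[2]=9
  step 11: row=9, L[9]='d', prepend. Next row=LF[9]=3
Reversed output: dragonfly3$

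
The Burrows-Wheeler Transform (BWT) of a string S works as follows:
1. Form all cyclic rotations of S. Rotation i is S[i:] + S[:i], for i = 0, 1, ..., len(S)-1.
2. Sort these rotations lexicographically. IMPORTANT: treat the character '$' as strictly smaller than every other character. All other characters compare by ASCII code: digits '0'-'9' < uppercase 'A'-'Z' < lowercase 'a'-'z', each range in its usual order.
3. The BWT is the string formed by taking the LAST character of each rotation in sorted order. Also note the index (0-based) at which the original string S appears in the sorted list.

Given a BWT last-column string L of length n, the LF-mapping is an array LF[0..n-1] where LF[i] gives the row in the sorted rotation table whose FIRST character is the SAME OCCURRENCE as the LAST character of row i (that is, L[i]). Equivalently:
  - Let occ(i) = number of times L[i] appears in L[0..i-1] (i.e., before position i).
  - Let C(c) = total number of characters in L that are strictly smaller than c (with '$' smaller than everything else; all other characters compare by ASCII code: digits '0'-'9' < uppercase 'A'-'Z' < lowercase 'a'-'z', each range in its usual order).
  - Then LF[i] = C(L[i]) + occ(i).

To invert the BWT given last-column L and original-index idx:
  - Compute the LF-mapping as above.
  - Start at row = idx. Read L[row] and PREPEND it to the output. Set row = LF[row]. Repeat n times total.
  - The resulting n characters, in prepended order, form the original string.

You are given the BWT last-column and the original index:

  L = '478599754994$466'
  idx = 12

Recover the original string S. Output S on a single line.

LF mapping: 1 9 11 5 12 13 10 6 2 14 15 3 0 4 7 8
Walk LF starting at row 12, prepending L[row]:
  step 1: row=12, L[12]='$', prepend. Next row=LF[12]=0
  step 2: row=0, L[0]='4', prepend. Next row=LF[0]=1
  step 3: row=1, L[1]='7', prepend. Next row=LF[1]=9
  step 4: row=9, L[9]='9', prepend. Next row=LF[9]=14
  step 5: row=14, L[14]='6', prepend. Next row=LF[14]=7
  step 6: row=7, L[7]='5', prepend. Next row=LF[7]=6
  step 7: row=6, L[6]='7', prepend. Next row=LF[6]=10
  step 8: row=10, L[10]='9', prepend. Next row=LF[10]=15
  step 9: row=15, L[15]='6', prepend. Next row=LF[15]=8
  step 10: row=8, L[8]='4', prepend. Next row=LF[8]=2
  step 11: row=2, L[2]='8', prepend. Next row=LF[2]=11
  step 12: row=11, L[11]='4', prepend. Next row=LF[11]=3
  step 13: row=3, L[3]='5', prepend. Next row=LF[3]=5
  step 14: row=5, L[5]='9', prepend. Next row=LF[5]=13
  step 15: row=13, L[13]='4', prepend. Next row=LF[13]=4
  step 16: row=4, L[4]='9', prepend. Next row=LF[4]=12
Reversed output: 949548469756974$

Answer: 949548469756974$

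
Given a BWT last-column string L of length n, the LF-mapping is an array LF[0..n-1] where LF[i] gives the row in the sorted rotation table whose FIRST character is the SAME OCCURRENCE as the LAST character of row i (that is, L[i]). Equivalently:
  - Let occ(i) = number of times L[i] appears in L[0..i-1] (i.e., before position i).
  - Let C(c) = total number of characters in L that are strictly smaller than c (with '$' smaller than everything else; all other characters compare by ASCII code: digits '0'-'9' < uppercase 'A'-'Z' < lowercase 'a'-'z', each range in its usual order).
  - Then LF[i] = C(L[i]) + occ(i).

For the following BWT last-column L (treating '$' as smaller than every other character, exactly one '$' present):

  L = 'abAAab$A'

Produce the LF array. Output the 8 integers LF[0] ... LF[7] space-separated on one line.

Answer: 4 6 1 2 5 7 0 3

Derivation:
Char counts: '$':1, 'A':3, 'a':2, 'b':2
C (first-col start): C('$')=0, C('A')=1, C('a')=4, C('b')=6
L[0]='a': occ=0, LF[0]=C('a')+0=4+0=4
L[1]='b': occ=0, LF[1]=C('b')+0=6+0=6
L[2]='A': occ=0, LF[2]=C('A')+0=1+0=1
L[3]='A': occ=1, LF[3]=C('A')+1=1+1=2
L[4]='a': occ=1, LF[4]=C('a')+1=4+1=5
L[5]='b': occ=1, LF[5]=C('b')+1=6+1=7
L[6]='$': occ=0, LF[6]=C('$')+0=0+0=0
L[7]='A': occ=2, LF[7]=C('A')+2=1+2=3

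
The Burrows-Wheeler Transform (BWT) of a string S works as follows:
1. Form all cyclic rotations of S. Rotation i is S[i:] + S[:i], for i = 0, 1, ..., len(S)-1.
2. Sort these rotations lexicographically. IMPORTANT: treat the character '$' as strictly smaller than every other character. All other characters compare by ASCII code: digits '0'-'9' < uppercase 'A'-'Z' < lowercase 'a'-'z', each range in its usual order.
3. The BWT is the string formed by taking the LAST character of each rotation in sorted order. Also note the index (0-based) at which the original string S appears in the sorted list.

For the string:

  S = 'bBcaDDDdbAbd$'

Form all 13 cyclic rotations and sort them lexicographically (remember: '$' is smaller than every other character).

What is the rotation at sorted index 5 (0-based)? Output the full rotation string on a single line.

All 13 rotations (rotation i = S[i:]+S[:i]):
  rot[0] = bBcaDDDdbAbd$
  rot[1] = BcaDDDdbAbd$b
  rot[2] = caDDDdbAbd$bB
  rot[3] = aDDDdbAbd$bBc
  rot[4] = DDDdbAbd$bBca
  rot[5] = DDdbAbd$bBcaD
  rot[6] = DdbAbd$bBcaDD
  rot[7] = dbAbd$bBcaDDD
  rot[8] = bAbd$bBcaDDDd
  rot[9] = Abd$bBcaDDDdb
  rot[10] = bd$bBcaDDDdbA
  rot[11] = d$bBcaDDDdbAb
  rot[12] = $bBcaDDDdbAbd
Sorted (with $ < everything):
  sorted[0] = $bBcaDDDdbAbd
  sorted[1] = Abd$bBcaDDDdb
  sorted[2] = BcaDDDdbAbd$b
  sorted[3] = DDDdbAbd$bBca
  sorted[4] = DDdbAbd$bBcaD
  sorted[5] = DdbAbd$bBcaDD
  sorted[6] = aDDDdbAbd$bBc
  sorted[7] = bAbd$bBcaDDDd
  sorted[8] = bBcaDDDdbAbd$
  sorted[9] = bd$bBcaDDDdbA
  sorted[10] = caDDDdbAbd$bB
  sorted[11] = d$bBcaDDDdbAb
  sorted[12] = dbAbd$bBcaDDD
sorted[5] = DdbAbd$bBcaDD

Answer: DdbAbd$bBcaDD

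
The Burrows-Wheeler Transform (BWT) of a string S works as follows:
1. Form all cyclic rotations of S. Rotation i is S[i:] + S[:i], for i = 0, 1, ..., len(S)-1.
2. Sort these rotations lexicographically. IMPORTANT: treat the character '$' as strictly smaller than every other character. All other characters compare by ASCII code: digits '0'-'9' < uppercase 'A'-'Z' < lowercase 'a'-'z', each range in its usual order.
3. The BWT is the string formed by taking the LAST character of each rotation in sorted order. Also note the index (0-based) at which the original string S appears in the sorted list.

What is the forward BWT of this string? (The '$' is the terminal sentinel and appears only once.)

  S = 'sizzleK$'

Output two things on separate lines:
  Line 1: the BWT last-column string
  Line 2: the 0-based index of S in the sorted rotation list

Answer: Kelsz$zi
5

Derivation:
All 8 rotations (rotation i = S[i:]+S[:i]):
  rot[0] = sizzleK$
  rot[1] = izzleK$s
  rot[2] = zzleK$si
  rot[3] = zleK$siz
  rot[4] = leK$sizz
  rot[5] = eK$sizzl
  rot[6] = K$sizzle
  rot[7] = $sizzleK
Sorted (with $ < everything):
  sorted[0] = $sizzleK  (last char: 'K')
  sorted[1] = K$sizzle  (last char: 'e')
  sorted[2] = eK$sizzl  (last char: 'l')
  sorted[3] = izzleK$s  (last char: 's')
  sorted[4] = leK$sizz  (last char: 'z')
  sorted[5] = sizzleK$  (last char: '$')
  sorted[6] = zleK$siz  (last char: 'z')
  sorted[7] = zzleK$si  (last char: 'i')
Last column: Kelsz$zi
Original string S is at sorted index 5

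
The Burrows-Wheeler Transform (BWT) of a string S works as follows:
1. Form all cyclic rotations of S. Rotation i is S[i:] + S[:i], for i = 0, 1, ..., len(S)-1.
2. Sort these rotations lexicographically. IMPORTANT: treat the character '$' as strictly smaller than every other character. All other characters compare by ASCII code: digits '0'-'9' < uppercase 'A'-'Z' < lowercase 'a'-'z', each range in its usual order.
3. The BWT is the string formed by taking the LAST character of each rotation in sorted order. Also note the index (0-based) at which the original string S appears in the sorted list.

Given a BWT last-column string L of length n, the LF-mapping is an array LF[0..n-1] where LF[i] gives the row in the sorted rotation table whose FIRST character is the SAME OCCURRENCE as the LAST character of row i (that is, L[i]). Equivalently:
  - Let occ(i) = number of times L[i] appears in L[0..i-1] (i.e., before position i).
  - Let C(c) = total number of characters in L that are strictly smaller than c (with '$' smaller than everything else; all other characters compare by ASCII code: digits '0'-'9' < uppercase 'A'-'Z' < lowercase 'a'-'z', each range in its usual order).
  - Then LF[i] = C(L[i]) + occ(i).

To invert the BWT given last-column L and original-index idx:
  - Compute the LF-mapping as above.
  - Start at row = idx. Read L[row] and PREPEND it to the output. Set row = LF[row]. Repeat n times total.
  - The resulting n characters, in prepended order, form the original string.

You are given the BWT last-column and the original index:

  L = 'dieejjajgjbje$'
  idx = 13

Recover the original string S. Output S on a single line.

Answer: jjgiaejjebjed$

Derivation:
LF mapping: 3 8 4 5 9 10 1 11 7 12 2 13 6 0
Walk LF starting at row 13, prepending L[row]:
  step 1: row=13, L[13]='$', prepend. Next row=LF[13]=0
  step 2: row=0, L[0]='d', prepend. Next row=LF[0]=3
  step 3: row=3, L[3]='e', prepend. Next row=LF[3]=5
  step 4: row=5, L[5]='j', prepend. Next row=LF[5]=10
  step 5: row=10, L[10]='b', prepend. Next row=LF[10]=2
  step 6: row=2, L[2]='e', prepend. Next row=LF[2]=4
  step 7: row=4, L[4]='j', prepend. Next row=LF[4]=9
  step 8: row=9, L[9]='j', prepend. Next row=LF[9]=12
  step 9: row=12, L[12]='e', prepend. Next row=LF[12]=6
  step 10: row=6, L[6]='a', prepend. Next row=LF[6]=1
  step 11: row=1, L[1]='i', prepend. Next row=LF[1]=8
  step 12: row=8, L[8]='g', prepend. Next row=LF[8]=7
  step 13: row=7, L[7]='j', prepend. Next row=LF[7]=11
  step 14: row=11, L[11]='j', prepend. Next row=LF[11]=13
Reversed output: jjgiaejjebjed$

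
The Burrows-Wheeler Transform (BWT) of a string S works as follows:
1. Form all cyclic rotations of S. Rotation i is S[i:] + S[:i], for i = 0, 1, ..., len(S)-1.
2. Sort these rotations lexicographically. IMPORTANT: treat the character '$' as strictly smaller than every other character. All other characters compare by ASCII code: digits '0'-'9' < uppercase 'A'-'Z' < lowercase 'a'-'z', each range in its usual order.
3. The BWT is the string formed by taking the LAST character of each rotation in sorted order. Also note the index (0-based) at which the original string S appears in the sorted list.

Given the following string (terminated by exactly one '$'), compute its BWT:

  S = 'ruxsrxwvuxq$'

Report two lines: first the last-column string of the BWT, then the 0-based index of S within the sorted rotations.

Answer: qx$sxvrwxuur
2

Derivation:
All 12 rotations (rotation i = S[i:]+S[:i]):
  rot[0] = ruxsrxwvuxq$
  rot[1] = uxsrxwvuxq$r
  rot[2] = xsrxwvuxq$ru
  rot[3] = srxwvuxq$rux
  rot[4] = rxwvuxq$ruxs
  rot[5] = xwvuxq$ruxsr
  rot[6] = wvuxq$ruxsrx
  rot[7] = vuxq$ruxsrxw
  rot[8] = uxq$ruxsrxwv
  rot[9] = xq$ruxsrxwvu
  rot[10] = q$ruxsrxwvux
  rot[11] = $ruxsrxwvuxq
Sorted (with $ < everything):
  sorted[0] = $ruxsrxwvuxq  (last char: 'q')
  sorted[1] = q$ruxsrxwvux  (last char: 'x')
  sorted[2] = ruxsrxwvuxq$  (last char: '$')
  sorted[3] = rxwvuxq$ruxs  (last char: 's')
  sorted[4] = srxwvuxq$rux  (last char: 'x')
  sorted[5] = uxq$ruxsrxwv  (last char: 'v')
  sorted[6] = uxsrxwvuxq$r  (last char: 'r')
  sorted[7] = vuxq$ruxsrxw  (last char: 'w')
  sorted[8] = wvuxq$ruxsrx  (last char: 'x')
  sorted[9] = xq$ruxsrxwvu  (last char: 'u')
  sorted[10] = xsrxwvuxq$ru  (last char: 'u')
  sorted[11] = xwvuxq$ruxsr  (last char: 'r')
Last column: qx$sxvrwxuur
Original string S is at sorted index 2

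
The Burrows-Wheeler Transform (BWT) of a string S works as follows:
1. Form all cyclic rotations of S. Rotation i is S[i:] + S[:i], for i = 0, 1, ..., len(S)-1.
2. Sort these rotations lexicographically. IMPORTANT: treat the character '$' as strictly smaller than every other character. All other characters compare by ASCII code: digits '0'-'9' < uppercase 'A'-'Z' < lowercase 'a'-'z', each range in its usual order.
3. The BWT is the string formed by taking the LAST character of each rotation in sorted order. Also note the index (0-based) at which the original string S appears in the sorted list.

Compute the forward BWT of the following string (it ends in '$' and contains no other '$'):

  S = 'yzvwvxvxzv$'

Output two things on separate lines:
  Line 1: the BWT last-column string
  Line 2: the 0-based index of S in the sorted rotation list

Answer: vzzwxvvv$xy
8

Derivation:
All 11 rotations (rotation i = S[i:]+S[:i]):
  rot[0] = yzvwvxvxzv$
  rot[1] = zvwvxvxzv$y
  rot[2] = vwvxvxzv$yz
  rot[3] = wvxvxzv$yzv
  rot[4] = vxvxzv$yzvw
  rot[5] = xvxzv$yzvwv
  rot[6] = vxzv$yzvwvx
  rot[7] = xzv$yzvwvxv
  rot[8] = zv$yzvwvxvx
  rot[9] = v$yzvwvxvxz
  rot[10] = $yzvwvxvxzv
Sorted (with $ < everything):
  sorted[0] = $yzvwvxvxzv  (last char: 'v')
  sorted[1] = v$yzvwvxvxz  (last char: 'z')
  sorted[2] = vwvxvxzv$yz  (last char: 'z')
  sorted[3] = vxvxzv$yzvw  (last char: 'w')
  sorted[4] = vxzv$yzvwvx  (last char: 'x')
  sorted[5] = wvxvxzv$yzv  (last char: 'v')
  sorted[6] = xvxzv$yzvwv  (last char: 'v')
  sorted[7] = xzv$yzvwvxv  (last char: 'v')
  sorted[8] = yzvwvxvxzv$  (last char: '$')
  sorted[9] = zv$yzvwvxvx  (last char: 'x')
  sorted[10] = zvwvxvxzv$y  (last char: 'y')
Last column: vzzwxvvv$xy
Original string S is at sorted index 8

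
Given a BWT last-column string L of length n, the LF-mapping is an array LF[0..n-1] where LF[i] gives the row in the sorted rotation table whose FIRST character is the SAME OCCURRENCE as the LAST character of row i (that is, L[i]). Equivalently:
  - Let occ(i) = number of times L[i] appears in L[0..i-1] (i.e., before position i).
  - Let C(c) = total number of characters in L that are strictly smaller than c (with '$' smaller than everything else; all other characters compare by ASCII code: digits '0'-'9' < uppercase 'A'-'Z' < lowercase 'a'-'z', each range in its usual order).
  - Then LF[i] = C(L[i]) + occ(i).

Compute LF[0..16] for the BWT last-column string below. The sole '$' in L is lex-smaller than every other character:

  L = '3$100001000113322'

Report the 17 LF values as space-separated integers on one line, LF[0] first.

Char counts: '$':1, '0':7, '1':4, '2':2, '3':3
C (first-col start): C('$')=0, C('0')=1, C('1')=8, C('2')=12, C('3')=14
L[0]='3': occ=0, LF[0]=C('3')+0=14+0=14
L[1]='$': occ=0, LF[1]=C('$')+0=0+0=0
L[2]='1': occ=0, LF[2]=C('1')+0=8+0=8
L[3]='0': occ=0, LF[3]=C('0')+0=1+0=1
L[4]='0': occ=1, LF[4]=C('0')+1=1+1=2
L[5]='0': occ=2, LF[5]=C('0')+2=1+2=3
L[6]='0': occ=3, LF[6]=C('0')+3=1+3=4
L[7]='1': occ=1, LF[7]=C('1')+1=8+1=9
L[8]='0': occ=4, LF[8]=C('0')+4=1+4=5
L[9]='0': occ=5, LF[9]=C('0')+5=1+5=6
L[10]='0': occ=6, LF[10]=C('0')+6=1+6=7
L[11]='1': occ=2, LF[11]=C('1')+2=8+2=10
L[12]='1': occ=3, LF[12]=C('1')+3=8+3=11
L[13]='3': occ=1, LF[13]=C('3')+1=14+1=15
L[14]='3': occ=2, LF[14]=C('3')+2=14+2=16
L[15]='2': occ=0, LF[15]=C('2')+0=12+0=12
L[16]='2': occ=1, LF[16]=C('2')+1=12+1=13

Answer: 14 0 8 1 2 3 4 9 5 6 7 10 11 15 16 12 13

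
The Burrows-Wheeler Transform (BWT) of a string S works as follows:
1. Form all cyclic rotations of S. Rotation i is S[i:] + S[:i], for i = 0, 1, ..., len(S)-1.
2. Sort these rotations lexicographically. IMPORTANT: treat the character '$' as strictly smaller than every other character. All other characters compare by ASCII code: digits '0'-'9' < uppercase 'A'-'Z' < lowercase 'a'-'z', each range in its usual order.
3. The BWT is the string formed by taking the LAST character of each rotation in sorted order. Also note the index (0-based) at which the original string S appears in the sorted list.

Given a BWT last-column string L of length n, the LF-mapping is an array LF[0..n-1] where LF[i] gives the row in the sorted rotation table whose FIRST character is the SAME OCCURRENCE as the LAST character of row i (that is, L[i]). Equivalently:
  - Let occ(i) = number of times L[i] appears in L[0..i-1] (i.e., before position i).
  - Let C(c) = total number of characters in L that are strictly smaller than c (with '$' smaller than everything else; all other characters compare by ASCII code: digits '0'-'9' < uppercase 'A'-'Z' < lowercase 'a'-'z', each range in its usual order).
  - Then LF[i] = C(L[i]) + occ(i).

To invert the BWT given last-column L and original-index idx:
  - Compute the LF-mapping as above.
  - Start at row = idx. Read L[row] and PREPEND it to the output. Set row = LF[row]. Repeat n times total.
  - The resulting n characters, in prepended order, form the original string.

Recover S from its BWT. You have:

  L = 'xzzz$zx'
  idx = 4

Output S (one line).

Answer: zxzzzx$

Derivation:
LF mapping: 1 3 4 5 0 6 2
Walk LF starting at row 4, prepending L[row]:
  step 1: row=4, L[4]='$', prepend. Next row=LF[4]=0
  step 2: row=0, L[0]='x', prepend. Next row=LF[0]=1
  step 3: row=1, L[1]='z', prepend. Next row=LF[1]=3
  step 4: row=3, L[3]='z', prepend. Next row=LF[3]=5
  step 5: row=5, L[5]='z', prepend. Next row=LF[5]=6
  step 6: row=6, L[6]='x', prepend. Next row=LF[6]=2
  step 7: row=2, L[2]='z', prepend. Next row=LF[2]=4
Reversed output: zxzzzx$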